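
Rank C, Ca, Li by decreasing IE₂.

Li > C > Ca

Consider each +1 ion: C⁺ still has 3 valence electrons; Ca⁺ still has 1 valence electron; Li⁺ is the bare [He] core.
Breaking into a closed-shell core is much more expensive than removing a leftover valence electron — Li has the largest IE_2 here.
Valence configurations: C⁺ [He]2s²2p¹, Ca⁺ [Ar]4s¹.
The numbers (kJ/mol): C 2353, Ca 1145, Li 7298.
Overall IE_2 order: Ca < C < Li.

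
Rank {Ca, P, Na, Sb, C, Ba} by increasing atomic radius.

C, P, Sb, Na, Ca, Ba

C is in period 2, group 14; Na is in period 3, group 1; P is in period 3, group 15; Ca is in period 4, group 2; Sb is in period 5, group 15; Ba is in period 6, group 2.
Atomic radius shrinks across a period as nuclear charge pulls the same shell inward, and grows down a group as new shells are added.
Neither a single period nor a single group — weigh both effects.
P > C: period and group pull opposite ways; the down-group shift dominates (111 vs 75 pm).
Sb > P: they share group 15; the group trend gives Sb the larger value.
Na > Sb: period and group pull opposite ways; the across-period shift dominates (155 vs 140 pm).
Ca > Na: the two effects oppose for this pair; the down-group effect wins (171 vs 155 pm).
Ba > Ca: they share group 2; the group trend gives Ba the larger value.
For reference (pm): C 75, Na 155, P 111, Ca 171, Sb 140, Ba 196.
So from smallest to largest: C < P < Sb < Na < Ca < Ba.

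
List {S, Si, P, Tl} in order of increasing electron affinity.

Tl < P < Si < S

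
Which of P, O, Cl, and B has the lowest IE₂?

P

The second ionization energy removes an electron from the +1 ion. For each element: P⁺ still has 4 valence electrons; O⁺ still has 5 valence electrons; Cl⁺ still has 6 valence electrons; B⁺ still has 2 valence electrons.
All are still removing valence electrons, so compare the +1 ions as you would atoms: IE_2 generally rises across a period (higher Z_eff) and falls down a group (larger shell), subject to the usual subshell exceptions.
Valence configurations: P⁺ [Ne]3s²3p², O⁺ [He]2s²2p³, Cl⁺ [Ne]3s²3p⁴, B⁺ [He]2s².
The numbers (kJ/mol): P 1907, O 3388, Cl 2298, B 2427.
Overall IE_2 order: P < Cl < B < O.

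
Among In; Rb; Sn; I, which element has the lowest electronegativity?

Rb

Rb is in period 5, group 1; In is in period 5, group 13; Sn is in period 5, group 14; I is in period 5, group 17.
Atoms toward the upper right of the periodic table pull bonding electrons most strongly.
All lie in period 5, so electronegativity increases left to right.
The lowest electronegativity among these belongs to Rb.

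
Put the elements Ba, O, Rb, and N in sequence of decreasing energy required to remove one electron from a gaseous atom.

Removing the outermost electron gets harder across a period and easier down a group.
These span different periods and groups, so the two trends combine.
Ba > Rb: the two effects oppose for this pair; the across-period effect wins (503 vs 403 kJ/mol).
O > Ba: both effects reinforce here, so O is clearly the higher of the two.
N > O: this pair runs against the simple trend — see the exception note.
Note the exception: N has a higher first ionization energy than O, contrary to the simple trend — pairing an electron in O's 2p⁴ costs repulsion energy, so O ionizes more easily than half-filled N (2p³).
Tabulated first ionization energy (kJ/mol): N 1402, O 1314, Rb 403, Ba 503.
So from highest to lowest: N > O > Ba > Rb.

N > O > Ba > Rb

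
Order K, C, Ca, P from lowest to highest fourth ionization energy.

P, K, C, Ca

The fourth ionization energy removes an electron from the +3 ion. For each element: K³⁺ is already 2 electrons into the core; C³⁺ still has 1 valence electron; Ca³⁺ is already 1 electron into the core; P³⁺ still has 2 valence electrons.
Usually core removal costs more than valence removal, but here the competition is close: a tightly held n=2 valence electron can cost more to remove than an n=3 core electron, so the actual values have to decide it.
Valence configurations: C³⁺ [He]2s¹, P³⁺ [Ne]3s².
The numbers (kJ/mol): K 5877, C 6223, Ca 6491, P 4964.
Hence IE_4: P < K < C < Ca.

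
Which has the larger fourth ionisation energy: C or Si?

C

The fourth ionization energy removes an electron from the +3 ion. For each element: C³⁺ still has 1 valence electron; Si³⁺ still has 1 valence electron.
All are still removing valence electrons, so compare the +3 ions as you would atoms: IE_4 generally rises across a period (higher Z_eff) and falls down a group (larger shell), subject to the usual subshell exceptions.
Valence configurations: C³⁺ [He]2s¹, Si³⁺ [Ne]3s¹.
The numbers (kJ/mol): C 6223, Si 4356.
So the fourth ionization energies run Si < C.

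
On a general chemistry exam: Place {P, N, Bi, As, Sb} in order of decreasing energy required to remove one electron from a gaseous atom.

N, P, As, Sb, Bi

N is in period 2, group 15; P is in period 3, group 15; As is in period 4, group 15; Sb is in period 5, group 15; Bi is in period 6, group 15.
IE₁ increases left→right with effective nuclear charge and decreases top→bottom as the valence shell moves farther out.
All are in group 15, so first ionization energy increases up the group.
So from highest to lowest: N > P > As > Sb > Bi.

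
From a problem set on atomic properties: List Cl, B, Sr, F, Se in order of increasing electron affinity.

B is in period 2, group 13; F is in period 2, group 17; Cl is in period 3, group 17; Se is in period 4, group 16; Sr is in period 5, group 2.
Electron affinity generally becomes more exothermic across a period toward the halogens and less exothermic down a group.
These span different periods and groups, so the two trends combine.
B > Sr: both effects reinforce here, so B is clearly the higher of the two.
Se > B: period and group pull opposite ways; the across-period shift dominates (195 vs 27 kJ/mol).
F > Se: both effects reinforce here, so F is clearly the higher of the two.
Cl > F: this pair runs against the simple trend — see the exception note.
Note the exception: Cl has a higher electron affinity than F, contrary to the simple trend — F's small 2p subshell makes the incoming electron feel strong e⁻–e⁻ repulsion, so Cl actually releases more energy on gaining an electron.
Tabulated electron affinity (kJ/mol): B 27, F 328, Cl 349, Se 195, Sr 5.
So from lowest to highest: Sr < B < Se < F < Cl.

Sr, B, Se, F, Cl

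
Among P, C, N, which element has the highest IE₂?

IE_2 is the cost of taking one more electron from the +1 cation: P⁺ still has 4 valence electrons; C⁺ still has 3 valence electrons; N⁺ still has 4 valence electrons.
All are still removing valence electrons, so compare the +1 ions as you would atoms: IE_2 generally rises across a period (higher Z_eff) and falls down a group (larger shell), subject to the usual subshell exceptions.
Valence configurations: P⁺ [Ne]3s²3p², C⁺ [He]2s²2p¹, N⁺ [He]2s²2p².
Approximate IE_2 values (kJ/mol): P 1907, C 2353, N 2856.
Hence IE_2: P < C < N.

N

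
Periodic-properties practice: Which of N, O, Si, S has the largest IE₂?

O

After 1 electron has been removed, what remains? N⁺ still has 4 valence electrons; O⁺ still has 5 valence electrons; Si⁺ still has 3 valence electrons; S⁺ still has 5 valence electrons.
All are still removing valence electrons, so compare the +1 ions as you would atoms: IE_2 generally rises across a period (higher Z_eff) and falls down a group (larger shell), subject to the usual subshell exceptions.
Valence configurations: N⁺ [He]2s²2p², O⁺ [He]2s²2p³, Si⁺ [Ne]3s²3p¹, S⁺ [Ne]3s²3p³.
Tabulated IE_2 (kJ/mol): N 2856, O 3388, Si 1577, S 2252.
Putting it together, IE_2: Si < S < N < O.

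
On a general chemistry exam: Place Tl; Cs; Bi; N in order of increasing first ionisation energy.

First ionization energy rises across a period (greater Z_eff holds electrons more tightly) and falls down a group (valence electrons are farther from the nucleus).
These span different periods and groups, so the two trends combine.
Tl > Cs: Tl lies to the right of Cs in period 6, so the across-period effect alone puts Tl higher.
Bi > Tl: both are in period 6; the period trend gives Bi the larger value.
N > Bi: they share group 15; the group trend gives N the larger value.
For reference (kJ/mol): N 1402, Cs 376, Tl 589, Bi 703.
So from lowest to highest: Cs < Tl < Bi < N.

Cs, Tl, Bi, N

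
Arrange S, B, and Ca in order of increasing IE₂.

Ca < S < B

The second ionization energy removes an electron from the +1 ion. For each element: S⁺ still has 5 valence electrons; B⁺ still has 2 valence electrons; Ca⁺ still has 1 valence electron.
All are still removing valence electrons, so compare the +1 ions as you would atoms: IE_2 generally rises across a period (higher Z_eff) and falls down a group (larger shell), subject to the usual subshell exceptions.
Valence configurations: S⁺ [Ne]3s²3p³, B⁺ [He]2s², Ca⁺ [Ar]4s¹.
Tabulated IE_2 (kJ/mol): S 2252, B 2427, Ca 1145.
So the second ionization energies run Ca < S < B.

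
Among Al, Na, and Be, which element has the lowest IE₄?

Na

After 3 electrons have been removed, what remains? Al³⁺ is the bare [Ne] core; Na³⁺ is already 2 electrons into the core; Be³⁺ is already 1 electron into the core.
All of these are removing an electron from a noble-gas core or deeper; the smaller core (lower principal quantum number) is held far more tightly, and within a period the higher nuclear charge binds the same core more tightly.
The numbers (kJ/mol): Al 11577, Na 9543, Be 21007.
Overall IE_4 order: Na < Al < Be.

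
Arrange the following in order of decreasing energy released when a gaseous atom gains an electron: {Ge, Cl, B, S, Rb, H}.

Cl, S, Ge, H, Rb, B

EA tends to increase across a period and decrease down a group, though the pattern is less regular than for IE or radius.
Here both period and group differ, so the two effects have to be weighed against each other.
Rb > B: this pair runs against the simple trend — see the exception note.
H > Rb: H sits above Rb in group 1, so the down-group effect alone puts H higher.
Ge > H: period and group pull opposite ways; the across-period shift dominates (119 vs 73 kJ/mol).
S > Ge: both effects reinforce here, so S is clearly the higher of the two.
Cl > S: both are in period 3; the period trend gives Cl the larger value.
Note the exception: Rb has a higher electron affinity than B, contrary to the simple trend — B's ns²np¹ configuration gives only a small electron affinity — the sparsely filled np subshell binds an added electron weakly.
For reference (kJ/mol): H 73, B 27, S 200, Cl 349, Ge 119, Rb 47.
So from highest to lowest: Cl > S > Ge > H > Rb > B.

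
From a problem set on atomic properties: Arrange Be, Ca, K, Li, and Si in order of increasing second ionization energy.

Ca < Si < Be < K < Li

Consider each +1 ion: Be⁺ still has 1 valence electron; Ca⁺ still has 1 valence electron; K⁺ is the bare [Ar] core; Li⁺ is the bare [He] core; Si⁺ still has 3 valence electrons.
Breaking into a closed-shell core is much more expensive than removing a leftover valence electron — K and Li have the largest IE_2 here.
Valence configurations: Be⁺ [He]2s¹, Ca⁺ [Ar]4s¹, Si⁺ [Ne]3s²3p¹.
Approximate IE_2 values (kJ/mol): Be 1757, Ca 1145, K 3052, Li 7298, Si 1577.
Putting it together, IE_2: Ca < Si < Be < K < Li.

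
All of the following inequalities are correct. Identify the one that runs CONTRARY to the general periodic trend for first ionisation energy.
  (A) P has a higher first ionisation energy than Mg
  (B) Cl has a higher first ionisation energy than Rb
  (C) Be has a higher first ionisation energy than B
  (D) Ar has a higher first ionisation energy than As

The general trend: first ionisation energy increases across a period and decreases down a group.
(A) P (period 3, group 15) vs Mg (period 3, group 2): the stated order agrees with the simple trend.
(B) Cl (period 3, group 17) vs Rb (period 5, group 1): the stated order agrees with the simple trend.
(C) Be (period 2, group 2) vs B (period 2, group 13): the stated order contradicts the simple trend.
(D) Ar (period 3, group 18) vs As (period 4, group 15): the stated order agrees with the simple trend.
The exception is (C): removing B's lone 2p electron is easier than breaking Be's filled 2s².

(C)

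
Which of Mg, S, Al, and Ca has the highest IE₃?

Mg

IE_3 is the cost of taking one more electron from the +2 cation: Mg²⁺ is the bare [Ne] core; S²⁺ still has 4 valence electrons; Al²⁺ still has 1 valence electron; Ca²⁺ is the bare [Ar] core.
Breaking into a closed-shell core is much more expensive than removing a leftover valence electron — Ca and Mg have the largest IE_3 here.
Valence configurations: S²⁺ [Ne]3s²3p², Al²⁺ [Ne]3s¹.
Approximate IE_3 values (kJ/mol): Mg 7733, S 3357, Al 2745, Ca 4912.
Putting it together, IE_3: Al < S < Ca < Mg.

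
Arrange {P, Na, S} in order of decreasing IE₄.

The fourth ionization energy removes an electron from the +3 ion. For each element: P³⁺ still has 2 valence electrons; Na³⁺ is already 2 electrons into the core; S³⁺ still has 3 valence electrons.
Breaking into a closed-shell core is much more expensive than removing a leftover valence electron — Na has the largest IE_4 here.
Valence configurations: P³⁺ [Ne]3s², S³⁺ [Ne]3s²3p¹.
S³⁺ loses a lone 3p electron whereas P³⁺ must break into a filled 3s² pair, so IE_4(P) > IE_4(S) even though S has the higher nuclear charge.
The numbers (kJ/mol): P 4964, Na 9543, S 4556.
So the fourth ionization energies run S < P < Na.

Na > P > S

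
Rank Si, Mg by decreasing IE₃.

Mg, Si

IE_3 is the cost of taking one more electron from the +2 cation: Si²⁺ still has 2 valence electrons; Mg²⁺ is the bare [Ne] core.
Pulling an electron out of a noble-gas core costs far more than removing a remaining valence electron, so Mg sits at the high end of IE_3.
Tabulated IE_3 (kJ/mol): Si 3232, Mg 7733.
Putting it together, IE_3: Si < Mg.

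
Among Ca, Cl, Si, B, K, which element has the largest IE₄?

The fourth ionization energy removes an electron from the +3 ion. For each element: Ca³⁺ is already 1 electron into the core; Cl³⁺ still has 4 valence electrons; Si³⁺ still has 1 valence electron; B³⁺ is the bare [He] core; K³⁺ is already 2 electrons into the core.
Pulling an electron out of a noble-gas core costs far more than removing a remaining valence electron, so K, Ca and B sit at the high end of IE_4.
Valence configurations: Cl³⁺ [Ne]3s²3p², Si³⁺ [Ne]3s¹.
Tabulated IE_4 (kJ/mol): Ca 6491, Cl 5159, Si 4356, B 25026, K 5877.
Overall IE_4 order: Si < Cl < K < Ca < B.

B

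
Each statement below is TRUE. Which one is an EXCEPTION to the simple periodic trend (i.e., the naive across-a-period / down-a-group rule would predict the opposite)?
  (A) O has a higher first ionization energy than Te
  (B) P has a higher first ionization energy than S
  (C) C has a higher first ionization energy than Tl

The general trend: first ionization energy increases across a period and decreases down a group.
(A) O (period 2, group 16) vs Te (period 5, group 16): the stated order agrees with the simple trend.
(B) P (period 3, group 15) vs S (period 3, group 16): the stated order contradicts the simple trend.
(C) C (period 2, group 14) vs Tl (period 6, group 13): the stated order agrees with the simple trend.
The exception is (B): S (3p⁴) ionizes more easily than half-filled P (3p³) because the paired 3p electron in S is pushed out by e⁻–e⁻ repulsion.

(B)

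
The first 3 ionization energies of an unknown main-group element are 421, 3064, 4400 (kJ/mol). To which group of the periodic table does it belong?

Look for the largest jump between consecutive ionization energies: IE2/IE1 ≈ 7.3, far larger than any earlier ratio.
That jump marks the point where a core electron is being removed. So the atom has 1 valence electron.
A main-group element with 1 valence electron is in group 1.

Group 1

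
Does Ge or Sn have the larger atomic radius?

Ge is in period 4, group 14; Sn is in period 5, group 14.
Across a period the added protons contract the valence shell; down a group each new principal shell makes the atom larger.
All are in group 14, so atomic radius increases down the group.
So Sn has the larger atomic radius (Sn > Ge).

Sn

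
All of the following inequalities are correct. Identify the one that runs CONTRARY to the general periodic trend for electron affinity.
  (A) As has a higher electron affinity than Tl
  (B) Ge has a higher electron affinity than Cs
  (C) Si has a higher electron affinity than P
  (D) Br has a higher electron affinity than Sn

The general trend: electron affinity increases across a period and decreases down a group.
(A) As (period 4, group 15) vs Tl (period 6, group 13): the stated order agrees with the simple trend.
(B) Ge (period 4, group 14) vs Cs (period 6, group 1): the stated order agrees with the simple trend.
(C) Si (period 3, group 14) vs P (period 3, group 15): the stated order contradicts the simple trend.
(D) Br (period 4, group 17) vs Sn (period 5, group 14): the stated order agrees with the simple trend.
The exception is (C): adding an electron to P's half-filled 3p³ is unfavourable, so Si (3p²) has the more exothermic EA.

(C)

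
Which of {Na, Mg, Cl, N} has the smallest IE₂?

Mg

Consider each +1 ion: Na⁺ is the bare [Ne] core; Mg⁺ still has 1 valence electron; Cl⁺ still has 6 valence electrons; N⁺ still has 4 valence electrons.
Pulling an electron out of a noble-gas core costs far more than removing a remaining valence electron, so Na sits at the high end of IE_2.
Valence configurations: Mg⁺ [Ne]3s¹, Cl⁺ [Ne]3s²3p⁴, N⁺ [He]2s²2p².
The numbers (kJ/mol): Na 4562, Mg 1451, Cl 2298, N 2856.
Hence IE_2: Mg < Cl < N < Na.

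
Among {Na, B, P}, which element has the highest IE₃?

IE_3 is the cost of taking one more electron from the +2 cation: Na²⁺ is already 1 electron into the core; B²⁺ still has 1 valence electron; P²⁺ still has 3 valence electrons.
Pulling an electron out of a noble-gas core costs far more than removing a remaining valence electron, so Na sits at the high end of IE_3.
Valence configurations: B²⁺ [He]2s¹, P²⁺ [Ne]3s²3p¹.
The numbers (kJ/mol): Na 6910, B 3660, P 2914.
Putting it together, IE_3: P < B < Na.

Na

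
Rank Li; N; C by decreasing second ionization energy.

Li, N, C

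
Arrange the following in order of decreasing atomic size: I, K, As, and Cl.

Cl is in period 3, group 17; K is in period 4, group 1; As is in period 4, group 15; I is in period 5, group 17.
Across a period the added protons contract the valence shell; down a group each new principal shell makes the atom larger.
Here both period and group differ, so the two effects have to be weighed against each other.
As > Cl: both effects reinforce here, so As is clearly the larger of the two.
I > As: period and group pull opposite ways; the down-group shift dominates (133 vs 121 pm).
K > I: period and group pull opposite ways; the across-period shift dominates (196 vs 133 pm).
Approximate values (pm): Cl 99, K 196, As 121, I 133.
So from largest to smallest: K > I > As > Cl.

K > I > As > Cl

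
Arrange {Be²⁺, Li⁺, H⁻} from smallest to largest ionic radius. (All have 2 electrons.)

All of these have 2 electrons, so size is governed by nuclear charge alone: the more protons, the stronger the pull on the same electron cloud, and the smaller the ion.
Nuclear charges: Be²⁺ (Z=4), Li⁺ (Z=3), H⁻ (Z=1).
Smallest to largest: Be²⁺ < Li⁺ < H⁻.

Be²⁺ < Li⁺ < H⁻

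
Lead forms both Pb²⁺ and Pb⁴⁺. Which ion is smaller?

Pb⁴⁺

Both ions have Z = 82 protons, but Pb⁴⁺ has lost more electrons, so its remaining electrons feel a larger effective nuclear charge per electron and are pulled in more tightly.
Higher positive charge → smaller ion, so Pb²⁺ > Pb⁴⁺.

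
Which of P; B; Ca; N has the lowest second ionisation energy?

Ca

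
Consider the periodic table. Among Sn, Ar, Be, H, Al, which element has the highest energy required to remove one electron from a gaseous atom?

IE₁ increases left→right with effective nuclear charge and decreases top→bottom as the valence shell moves farther out.
Here both period and group differ, so the two effects have to be weighed against each other.
Sn > Al: period and group pull opposite ways; the across-period shift dominates (709 vs 578 kJ/mol).
Be > Sn: the two effects oppose for this pair; the down-group effect wins (900 vs 709 kJ/mol).
H > Be: period and group pull opposite ways; the down-group shift dominates (1312 vs 900 kJ/mol).
Ar > H: the two effects oppose for this pair; the across-period effect wins (1521 vs 1312 kJ/mol).
For reference (kJ/mol): H 1312, Be 900, Al 578, Ar 1521, Sn 709.
The highest energy required to remove one electron from a gaseous atom among these belongs to Ar.

Ar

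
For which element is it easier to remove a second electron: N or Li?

The second ionization energy removes an electron from the +1 ion. For each element: N⁺ still has 4 valence electrons; Li⁺ is the bare [He] core.
Breaking into a closed-shell core is much more expensive than removing a leftover valence electron — Li has the largest IE_2 here.
Tabulated IE_2 (kJ/mol): N 2856, Li 7298.
Overall IE_2 order: N < Li.

N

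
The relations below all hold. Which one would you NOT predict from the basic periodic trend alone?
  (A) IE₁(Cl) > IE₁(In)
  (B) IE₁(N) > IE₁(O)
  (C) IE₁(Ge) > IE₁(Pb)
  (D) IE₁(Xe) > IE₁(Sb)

The general trend: first ionization energy increases across a period and decreases down a group.
(A) Cl (period 3, group 17) vs In (period 5, group 13): the stated order agrees with the simple trend.
(B) N (period 2, group 15) vs O (period 2, group 16): the stated order contradicts the simple trend.
(C) Ge (period 4, group 14) vs Pb (period 6, group 14): the stated order agrees with the simple trend.
(D) Xe (period 5, group 18) vs Sb (period 5, group 15): the stated order agrees with the simple trend.
The exception is (B): pairing an electron in O's 2p⁴ costs repulsion energy, so O ionizes more easily than half-filled N (2p³).

(B)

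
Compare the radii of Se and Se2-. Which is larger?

Se2-

Forming Se2- adds 2 electrons to Se. More electron–electron repulsion in the same shell, with unchanged nuclear charge, lets the cloud expand.
An anion is larger than its parent atom: Se2- > Se.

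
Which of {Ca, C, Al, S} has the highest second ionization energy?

C

The second ionization energy removes an electron from the +1 ion. For each element: Ca⁺ still has 1 valence electron; C⁺ still has 3 valence electrons; Al⁺ still has 2 valence electrons; S⁺ still has 5 valence electrons.
All are still removing valence electrons, so compare the +1 ions as you would atoms: IE_2 generally rises across a period (higher Z_eff) and falls down a group (larger shell), subject to the usual subshell exceptions.
Valence configurations: Ca⁺ [Ar]4s¹, C⁺ [He]2s²2p¹, Al⁺ [Ne]3s², S⁺ [Ne]3s²3p³.
The numbers (kJ/mol): Ca 1145, C 2353, Al 1817, S 2252.
Overall IE_2 order: Ca < Al < S < C.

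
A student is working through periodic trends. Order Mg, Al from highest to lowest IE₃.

Mg > Al

After 2 electrons have been removed, what remains? Mg²⁺ is the bare [Ne] core; Al²⁺ still has 1 valence electron.
Pulling an electron out of a noble-gas core costs far more than removing a remaining valence electron, so Mg sits at the high end of IE_3.
Approximate IE_3 values (kJ/mol): Mg 7733, Al 2745.
So the third ionization energies run Al < Mg.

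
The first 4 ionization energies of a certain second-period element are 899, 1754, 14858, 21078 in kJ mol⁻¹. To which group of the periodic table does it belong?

Group 2

Look for the largest jump between consecutive ionization energies: IE3/IE2 ≈ 8.5, far larger than any earlier ratio.
That jump marks the point where a core electron is being removed. So the atom has 2 valence electrons.
A main-group element with 2 valence electrons is in group 2.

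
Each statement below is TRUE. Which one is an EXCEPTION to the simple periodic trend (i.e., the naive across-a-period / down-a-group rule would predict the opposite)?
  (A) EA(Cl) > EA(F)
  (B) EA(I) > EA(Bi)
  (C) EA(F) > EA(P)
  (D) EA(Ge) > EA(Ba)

The general trend: electron affinity increases across a period and decreases down a group.
(A) Cl (period 3, group 17) vs F (period 2, group 17): the stated order contradicts the simple trend.
(B) I (period 5, group 17) vs Bi (period 6, group 15): the stated order agrees with the simple trend.
(C) F (period 2, group 17) vs P (period 3, group 15): the stated order agrees with the simple trend.
(D) Ge (period 4, group 14) vs Ba (period 6, group 2): the stated order agrees with the simple trend.
The exception is (A): F's small 2p subshell makes the incoming electron feel strong e⁻–e⁻ repulsion, so Cl actually releases more energy on gaining an electron.

(A)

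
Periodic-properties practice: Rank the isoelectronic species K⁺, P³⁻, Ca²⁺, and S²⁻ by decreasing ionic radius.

All of these have 18 electrons, so size is governed by nuclear charge alone: the more protons, the stronger the pull on the same electron cloud, and the smaller the ion.
Nuclear charges: Ca²⁺ (Z=20), K⁺ (Z=19), S²⁻ (Z=16), P³⁻ (Z=15).
Largest to smallest: P³⁻ > S²⁻ > K⁺ > Ca²⁺.

P³⁻ > S²⁻ > K⁺ > Ca²⁺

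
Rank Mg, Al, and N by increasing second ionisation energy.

Mg, Al, N

Consider each +1 ion: Mg⁺ still has 1 valence electron; Al⁺ still has 2 valence electrons; N⁺ still has 4 valence electrons.
All are still removing valence electrons, so compare the +1 ions as you would atoms: IE_2 generally rises across a period (higher Z_eff) and falls down a group (larger shell), subject to the usual subshell exceptions.
Valence configurations: Mg⁺ [Ne]3s¹, Al⁺ [Ne]3s², N⁺ [He]2s²2p².
Approximate IE_2 values (kJ/mol): Mg 1451, Al 1817, N 2856.
Hence IE_2: Mg < Al < N.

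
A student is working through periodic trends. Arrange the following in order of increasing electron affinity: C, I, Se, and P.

C is in period 2, group 14; P is in period 3, group 15; Se is in period 4, group 16; I is in period 5, group 17.
Electron affinity generally becomes more exothermic across a period toward the halogens and less exothermic down a group.
A diagonal step moves right (one effect) and down (the opposite effect) at once.
C > P: period and group pull opposite ways; the down-group shift dominates (122 vs 72 kJ/mol).
Se > C: the two effects oppose for this pair; the across-period effect wins (195 vs 122 kJ/mol).
I > Se: the two effects oppose for this pair; the across-period effect wins (295 vs 195 kJ/mol).
Approximate values (kJ/mol): C 122, P 72, Se 195, I 295.
So from lowest to highest: P < C < Se < I.

P < C < Se < I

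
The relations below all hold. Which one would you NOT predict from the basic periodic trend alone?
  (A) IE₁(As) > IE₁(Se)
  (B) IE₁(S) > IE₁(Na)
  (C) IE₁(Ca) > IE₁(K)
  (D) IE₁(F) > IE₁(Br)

(A)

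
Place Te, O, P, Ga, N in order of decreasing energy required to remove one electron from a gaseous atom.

N > O > P > Te > Ga

Removing the outermost electron gets harder across a period and easier down a group.
Neither a single period nor a single group — weigh both effects.
Te > Ga: period and group pull opposite ways; the across-period shift dominates (869 vs 579 kJ/mol).
P > Te: the two effects oppose for this pair; the down-group effect wins (1012 vs 869 kJ/mol).
O > P: both effects reinforce here, so O is clearly the higher of the two.
N > O: this pair runs against the simple trend — see the exception note.
Note the exception: N has a higher first ionization energy than O, contrary to the simple trend — pairing an electron in O's 2p⁴ costs repulsion energy, so O ionizes more easily than half-filled N (2p³).
For reference (kJ/mol): N 1402, O 1314, P 1012, Ga 579, Te 869.
So from highest to lowest: N > O > P > Te > Ga.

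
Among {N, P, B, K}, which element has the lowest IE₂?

After 1 electron has been removed, what remains? N⁺ still has 4 valence electrons; P⁺ still has 4 valence electrons; B⁺ still has 2 valence electrons; K⁺ is the bare [Ar] core.
Core electrons are held far more tightly than valence electrons, so K tops the IE_2 order.
Valence configurations: N⁺ [He]2s²2p², P⁺ [Ne]3s²3p², B⁺ [He]2s².
Tabulated IE_2 (kJ/mol): N 2856, P 1907, B 2427, K 3052.
So the second ionization energies run P < B < N < K.

P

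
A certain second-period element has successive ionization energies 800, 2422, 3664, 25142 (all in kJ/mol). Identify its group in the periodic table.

Look for the largest jump between consecutive ionization energies: IE4/IE3 ≈ 6.9, far larger than any earlier ratio.
That jump marks the point where a core electron is being removed. So the atom has 3 valence electrons.
A main-group element with 3 valence electrons is in group 13.

Group 13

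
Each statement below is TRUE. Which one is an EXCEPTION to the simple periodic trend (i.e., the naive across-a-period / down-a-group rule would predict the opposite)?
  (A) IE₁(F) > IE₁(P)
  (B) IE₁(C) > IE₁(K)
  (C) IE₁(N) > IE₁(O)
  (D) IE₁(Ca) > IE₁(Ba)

(C)

The general trend: IE₁ increases across a period and decreases down a group.
(A) F (period 2, group 17) vs P (period 3, group 15): the stated order agrees with the simple trend.
(B) C (period 2, group 14) vs K (period 4, group 1): the stated order agrees with the simple trend.
(C) N (period 2, group 15) vs O (period 2, group 16): the stated order contradicts the simple trend.
(D) Ca (period 4, group 2) vs Ba (period 6, group 2): the stated order agrees with the simple trend.
The exception is (C): pairing an electron in O's 2p⁴ costs repulsion energy, so O ionizes more easily than half-filled N (2p³).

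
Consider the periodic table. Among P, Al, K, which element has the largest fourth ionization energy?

Al

The fourth ionization energy removes an electron from the +3 ion. For each element: P³⁺ still has 2 valence electrons; Al³⁺ is the bare [Ne] core; K³⁺ is already 2 electrons into the core.
Breaking into a closed-shell core is much more expensive than removing a leftover valence electron — K and Al have the largest IE_4 here.
The numbers (kJ/mol): P 4964, Al 11577, K 5877.
Overall IE_4 order: P < K < Al.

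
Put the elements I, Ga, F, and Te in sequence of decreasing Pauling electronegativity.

F > I > Te > Ga

F is in period 2, group 17; Ga is in period 4, group 13; Te is in period 5, group 16; I is in period 5, group 17.
Electronegativity increases across a period and decreases down a group, tracking effective nuclear charge and atomic size.
Neither a single period nor a single group — weigh both effects.
Te > Ga: period and group pull opposite ways; the across-period shift dominates (2.10 vs 1.81).
I > Te: I lies to the right of Te in period 5, so the across-period effect alone puts I higher.
F > I: F sits above I in group 17, so the down-group effect alone puts F higher.
Tabulated electronegativity (Pauling): F 3.98, Ga 1.81, Te 2.10, I 2.66.
So from highest to lowest: F > I > Te > Ga.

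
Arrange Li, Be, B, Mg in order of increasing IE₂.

The second ionization energy removes an electron from the +1 ion. For each element: Li⁺ is the bare [He] core; Be⁺ still has 1 valence electron; B⁺ still has 2 valence electrons; Mg⁺ still has 1 valence electron.
Core electrons are held far more tightly than valence electrons, so Li tops the IE_2 order.
Valence configurations: Be⁺ [He]2s¹, B⁺ [He]2s², Mg⁺ [Ne]3s¹.
The numbers (kJ/mol): Li 7298, Be 1757, B 2427, Mg 1451.
Putting it together, IE_2: Mg < Be < B < Li.

Mg < Be < B < Li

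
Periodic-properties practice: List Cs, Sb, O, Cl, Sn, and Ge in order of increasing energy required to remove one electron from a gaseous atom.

Cs, Sn, Ge, Sb, Cl, O

Removing the outermost electron gets harder across a period and easier down a group.
Neither a single period nor a single group — weigh both effects.
Sn > Cs: both effects reinforce here, so Sn is clearly the higher of the two.
Ge > Sn: Ge sits above Sn in group 14, so the down-group effect alone puts Ge higher.
Sb > Ge: the two effects oppose for this pair; the across-period effect wins (831 vs 762 kJ/mol).
Cl > Sb: relative to Sb, both the across-period and down-group shifts push Cl's first ionization energy up.
O > Cl: the two effects oppose for this pair; the down-group effect wins (1314 vs 1251 kJ/mol).
Tabulated first ionization energy (kJ/mol): O 1314, Cl 1251, Ge 762, Sn 709, Sb 831, Cs 376.
So from lowest to highest: Cs < Sn < Ge < Sb < Cl < O.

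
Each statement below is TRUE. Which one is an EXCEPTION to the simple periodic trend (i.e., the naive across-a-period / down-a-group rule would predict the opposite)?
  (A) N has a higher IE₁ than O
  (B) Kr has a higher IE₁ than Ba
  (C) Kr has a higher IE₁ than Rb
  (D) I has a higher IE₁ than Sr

(A)

The general trend: IE₁ increases across a period and decreases down a group.
(A) N (period 2, group 15) vs O (period 2, group 16): the stated order contradicts the simple trend.
(B) Kr (period 4, group 18) vs Ba (period 6, group 2): the stated order agrees with the simple trend.
(C) Kr (period 4, group 18) vs Rb (period 5, group 1): the stated order agrees with the simple trend.
(D) I (period 5, group 17) vs Sr (period 5, group 2): the stated order agrees with the simple trend.
The exception is (A): pairing an electron in O's 2p⁴ costs repulsion energy, so O ionizes more easily than half-filled N (2p³).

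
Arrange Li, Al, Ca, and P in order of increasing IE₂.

After 1 electron has been removed, what remains? Li⁺ is the bare [He] core; Al⁺ still has 2 valence electrons; Ca⁺ still has 1 valence electron; P⁺ still has 4 valence electrons.
Pulling an electron out of a noble-gas core costs far more than removing a remaining valence electron, so Li sits at the high end of IE_2.
Valence configurations: Al⁺ [Ne]3s², Ca⁺ [Ar]4s¹, P⁺ [Ne]3s²3p².
Approximate IE_2 values (kJ/mol): Li 7298, Al 1817, Ca 1145, P 1907.
So the second ionization energies run Ca < Al < P < Li.

Ca < Al < P < Li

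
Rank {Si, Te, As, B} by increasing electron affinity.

B is in period 2, group 13; Si is in period 3, group 14; As is in period 4, group 15; Te is in period 5, group 16.
Adding an electron releases more energy for atoms nearer the top right (short of the noble gases).
A diagonal step moves right (one effect) and down (the opposite effect) at once.
As > B: the two effects oppose for this pair; the across-period effect wins (78 vs 27 kJ/mol).
Si > As: period and group pull opposite ways; the down-group shift dominates (134 vs 78 kJ/mol).
Te > Si: the two effects oppose for this pair; the across-period effect wins (190 vs 134 kJ/mol).
For reference (kJ/mol): B 27, Si 134, As 78, Te 190.
So from lowest to highest: B < As < Si < Te.

B < As < Si < Te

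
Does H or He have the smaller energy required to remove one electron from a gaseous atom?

Across a period the outer electron is held more tightly (higher IE₁); down a group it sits in a higher shell, more shielded, and comes off more easily.
All lie in period 1, so first ionization energy increases left to right.
So H has the smaller energy required to remove one electron from a gaseous atom (H < He).

H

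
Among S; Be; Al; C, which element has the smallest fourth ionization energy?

S

Consider each +3 ion: S³⁺ still has 3 valence electrons; Be³⁺ is already 1 electron into the core; Al³⁺ is the bare [Ne] core; C³⁺ still has 1 valence electron.
Core electrons are held far more tightly than valence electrons, so Al and Be top the IE_4 order.
Valence configurations: S³⁺ [Ne]3s²3p¹, C³⁺ [He]2s¹.
Tabulated IE_4 (kJ/mol): S 4556, Be 21007, Al 11577, C 6223.
Hence IE_4: S < C < Al < Be.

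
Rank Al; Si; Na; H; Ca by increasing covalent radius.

H is in period 1, group 1; Na is in period 3, group 1; Al is in period 3, group 13; Si is in period 3, group 14; Ca is in period 4, group 2.
Atomic radius shrinks across a period as nuclear charge pulls the same shell inward, and grows down a group as new shells are added.
Here both period and group differ, so the two effects have to be weighed against each other.
Si > H: period and group pull opposite ways; the down-group shift dominates (116 vs 32 pm).
Al > Si: Al lies to the left of Si in period 3, so the across-period effect alone puts Al larger.
Na > Al: both are in period 3; the period trend gives Na the larger value.
Ca > Na: period and group pull opposite ways; the down-group shift dominates (171 vs 155 pm).
For reference (pm): H 32, Na 155, Al 126, Si 116, Ca 171.
So from smallest to largest: H < Si < Al < Na < Ca.

H, Si, Al, Na, Ca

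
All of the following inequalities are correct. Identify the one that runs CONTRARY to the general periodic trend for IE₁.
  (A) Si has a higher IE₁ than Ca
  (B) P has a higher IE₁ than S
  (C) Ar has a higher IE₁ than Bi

The general trend: IE₁ increases across a period and decreases down a group.
(A) Si (period 3, group 14) vs Ca (period 4, group 2): the stated order agrees with the simple trend.
(B) P (period 3, group 15) vs S (period 3, group 16): the stated order contradicts the simple trend.
(C) Ar (period 3, group 18) vs Bi (period 6, group 15): the stated order agrees with the simple trend.
The exception is (B): S (3p⁴) ionizes more easily than half-filled P (3p³) because the paired 3p electron in S is pushed out by e⁻–e⁻ repulsion.

(B)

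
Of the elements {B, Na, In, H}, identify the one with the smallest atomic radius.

H

H is in period 1, group 1; B is in period 2, group 13; Na is in period 3, group 1; In is in period 5, group 13.
Across a period the added protons contract the valence shell; down a group each new principal shell makes the atom larger.
These span different periods and groups, so the two trends combine.
B > H: period and group pull opposite ways; the down-group shift dominates (85 vs 32 pm).
In > B: they share group 13; the group trend gives In the larger value.
Na > In: period and group pull opposite ways; the across-period shift dominates (155 vs 142 pm).
Tabulated atomic radius (pm): H 32, B 85, Na 155, In 142.
The smallest atomic radius among these belongs to H.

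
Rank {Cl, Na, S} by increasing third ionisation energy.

S < Cl < Na

The third ionization energy removes an electron from the +2 ion. For each element: Cl²⁺ still has 5 valence electrons; Na²⁺ is already 1 electron into the core; S²⁺ still has 4 valence electrons.
Pulling an electron out of a noble-gas core costs far more than removing a remaining valence electron, so Na sits at the high end of IE_3.
Valence configurations: Cl²⁺ [Ne]3s²3p³, S²⁺ [Ne]3s²3p².
The numbers (kJ/mol): Cl 3822, Na 6910, S 3357.
Hence IE_3: S < Cl < Na.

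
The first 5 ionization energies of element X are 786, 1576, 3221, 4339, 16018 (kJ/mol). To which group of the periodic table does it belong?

Group 14

Look for the largest jump between consecutive ionization energies: IE5/IE4 ≈ 3.7, far larger than any earlier ratio.
That jump marks the point where a core electron is being removed. So the atom has 4 valence electrons.
A main-group element with 4 valence electrons is in group 14.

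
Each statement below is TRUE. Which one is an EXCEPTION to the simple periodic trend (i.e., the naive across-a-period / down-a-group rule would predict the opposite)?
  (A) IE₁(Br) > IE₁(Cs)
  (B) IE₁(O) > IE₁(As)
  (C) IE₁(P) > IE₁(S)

(C)

The general trend: IE₁ increases across a period and decreases down a group.
(A) Br (period 4, group 17) vs Cs (period 6, group 1): the stated order agrees with the simple trend.
(B) O (period 2, group 16) vs As (period 4, group 15): the stated order agrees with the simple trend.
(C) P (period 3, group 15) vs S (period 3, group 16): the stated order contradicts the simple trend.
The exception is (C): S (3p⁴) ionizes more easily than half-filled P (3p³) because the paired 3p electron in S is pushed out by e⁻–e⁻ repulsion.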